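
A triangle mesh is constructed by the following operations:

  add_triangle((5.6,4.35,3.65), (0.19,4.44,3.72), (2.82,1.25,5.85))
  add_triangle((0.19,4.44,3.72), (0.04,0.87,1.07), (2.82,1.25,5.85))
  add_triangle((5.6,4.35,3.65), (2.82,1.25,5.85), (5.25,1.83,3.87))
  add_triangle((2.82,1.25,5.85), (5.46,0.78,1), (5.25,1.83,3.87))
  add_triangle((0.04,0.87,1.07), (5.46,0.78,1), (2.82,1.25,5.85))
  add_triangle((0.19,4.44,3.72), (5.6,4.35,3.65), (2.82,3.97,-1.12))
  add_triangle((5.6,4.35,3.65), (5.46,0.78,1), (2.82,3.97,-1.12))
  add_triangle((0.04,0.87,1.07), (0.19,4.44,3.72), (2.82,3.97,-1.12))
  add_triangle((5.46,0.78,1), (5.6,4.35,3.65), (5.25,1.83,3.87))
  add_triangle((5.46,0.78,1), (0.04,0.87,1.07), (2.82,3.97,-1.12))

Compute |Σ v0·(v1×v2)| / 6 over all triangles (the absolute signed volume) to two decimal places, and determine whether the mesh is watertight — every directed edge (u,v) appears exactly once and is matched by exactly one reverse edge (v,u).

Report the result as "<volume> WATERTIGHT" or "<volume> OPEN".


60.60 WATERTIGHT

Per-triangle v0·(v1×v2)/6:
  t1: +19.2298
  t2: +0.6884
  t3: +8.0247
  t4: +2.9996
  t5: -3.3756
  t6: +17.8233
  t7: +13.8056
  t8: -0.6780
  t9: +6.8166
  t10: -4.7366
Σ = +60.5977 → |volume| = 60.60

Directed edges: 30 total, each appears once with its reverse present → watertight.


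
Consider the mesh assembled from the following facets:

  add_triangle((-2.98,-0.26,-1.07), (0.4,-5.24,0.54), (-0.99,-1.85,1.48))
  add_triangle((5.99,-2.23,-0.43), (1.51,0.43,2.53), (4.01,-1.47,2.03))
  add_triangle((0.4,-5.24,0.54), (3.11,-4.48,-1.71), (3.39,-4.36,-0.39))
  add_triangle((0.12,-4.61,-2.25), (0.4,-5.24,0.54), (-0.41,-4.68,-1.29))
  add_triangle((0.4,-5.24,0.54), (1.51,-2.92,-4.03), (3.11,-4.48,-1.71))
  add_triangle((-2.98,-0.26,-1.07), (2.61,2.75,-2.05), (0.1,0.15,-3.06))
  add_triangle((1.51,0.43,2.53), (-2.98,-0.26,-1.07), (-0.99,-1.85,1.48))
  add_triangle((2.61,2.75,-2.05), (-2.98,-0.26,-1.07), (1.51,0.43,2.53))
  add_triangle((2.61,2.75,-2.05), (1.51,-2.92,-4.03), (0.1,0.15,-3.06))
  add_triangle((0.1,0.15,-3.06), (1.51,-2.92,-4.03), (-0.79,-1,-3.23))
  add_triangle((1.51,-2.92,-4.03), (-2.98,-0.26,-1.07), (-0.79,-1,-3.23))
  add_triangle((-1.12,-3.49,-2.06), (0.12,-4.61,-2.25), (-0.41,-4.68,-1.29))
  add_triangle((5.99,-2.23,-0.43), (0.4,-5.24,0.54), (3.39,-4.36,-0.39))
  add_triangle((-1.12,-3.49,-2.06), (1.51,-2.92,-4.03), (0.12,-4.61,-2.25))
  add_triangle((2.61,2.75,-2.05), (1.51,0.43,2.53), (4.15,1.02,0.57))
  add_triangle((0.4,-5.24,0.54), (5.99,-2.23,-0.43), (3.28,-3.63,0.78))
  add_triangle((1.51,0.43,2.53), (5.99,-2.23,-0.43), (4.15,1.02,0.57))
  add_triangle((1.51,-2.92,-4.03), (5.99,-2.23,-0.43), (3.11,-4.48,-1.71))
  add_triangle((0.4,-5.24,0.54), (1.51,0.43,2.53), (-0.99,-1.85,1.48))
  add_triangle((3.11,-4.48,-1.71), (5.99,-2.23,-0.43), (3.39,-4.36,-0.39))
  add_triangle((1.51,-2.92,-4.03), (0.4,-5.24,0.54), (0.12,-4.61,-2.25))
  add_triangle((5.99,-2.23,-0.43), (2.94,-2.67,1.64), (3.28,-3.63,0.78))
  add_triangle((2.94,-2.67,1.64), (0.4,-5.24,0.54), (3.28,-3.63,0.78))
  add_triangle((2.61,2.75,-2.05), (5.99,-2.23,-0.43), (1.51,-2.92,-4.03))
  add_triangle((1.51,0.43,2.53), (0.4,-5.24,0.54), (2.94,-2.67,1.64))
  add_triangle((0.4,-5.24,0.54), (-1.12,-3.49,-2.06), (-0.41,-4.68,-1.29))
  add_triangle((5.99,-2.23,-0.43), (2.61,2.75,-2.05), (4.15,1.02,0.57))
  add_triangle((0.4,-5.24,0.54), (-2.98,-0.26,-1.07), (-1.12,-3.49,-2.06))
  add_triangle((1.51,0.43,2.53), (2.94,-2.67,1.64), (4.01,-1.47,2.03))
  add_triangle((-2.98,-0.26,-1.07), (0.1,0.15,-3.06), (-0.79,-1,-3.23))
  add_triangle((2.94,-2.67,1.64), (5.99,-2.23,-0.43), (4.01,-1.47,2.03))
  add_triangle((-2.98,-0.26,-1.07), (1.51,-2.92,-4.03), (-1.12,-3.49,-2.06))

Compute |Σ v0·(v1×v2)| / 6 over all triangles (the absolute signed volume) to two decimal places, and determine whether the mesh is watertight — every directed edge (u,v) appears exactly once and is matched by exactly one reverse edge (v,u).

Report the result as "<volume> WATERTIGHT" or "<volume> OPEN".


135.23 WATERTIGHT

Per-triangle v0·(v1×v2)/6:
  t1: +4.4615
  t2: +2.2356
  t3: +3.7693
  t4: +1.4670
  t5: +8.0284
  t6: +3.6687
  t7: +2.0131
  t8: +2.9327
  t9: +5.9057
  t10: +2.2381
  t11: +2.3514
  t12: +1.0706
  t13: +2.5042
  t14: +2.8163
  t15: +3.4853
  t16: +3.7935
  t17: +5.8965
  t18: +9.5069
  t19: +4.2805
  t20: +4.1118
  t21: +3.9403
  t22: +2.8544
  t23: +2.6094
  t24: +18.9551
  t25: +4.3126
  t26: +0.5246
  t27: +7.9944
  t28: +5.0112
  t29: +1.9785
  t30: +1.6384
  t31: +3.6879
  t32: +5.1906
Σ = +135.2347 → |volume| = 135.23

Directed edges: 96 total, each appears once with its reverse present → watertight.


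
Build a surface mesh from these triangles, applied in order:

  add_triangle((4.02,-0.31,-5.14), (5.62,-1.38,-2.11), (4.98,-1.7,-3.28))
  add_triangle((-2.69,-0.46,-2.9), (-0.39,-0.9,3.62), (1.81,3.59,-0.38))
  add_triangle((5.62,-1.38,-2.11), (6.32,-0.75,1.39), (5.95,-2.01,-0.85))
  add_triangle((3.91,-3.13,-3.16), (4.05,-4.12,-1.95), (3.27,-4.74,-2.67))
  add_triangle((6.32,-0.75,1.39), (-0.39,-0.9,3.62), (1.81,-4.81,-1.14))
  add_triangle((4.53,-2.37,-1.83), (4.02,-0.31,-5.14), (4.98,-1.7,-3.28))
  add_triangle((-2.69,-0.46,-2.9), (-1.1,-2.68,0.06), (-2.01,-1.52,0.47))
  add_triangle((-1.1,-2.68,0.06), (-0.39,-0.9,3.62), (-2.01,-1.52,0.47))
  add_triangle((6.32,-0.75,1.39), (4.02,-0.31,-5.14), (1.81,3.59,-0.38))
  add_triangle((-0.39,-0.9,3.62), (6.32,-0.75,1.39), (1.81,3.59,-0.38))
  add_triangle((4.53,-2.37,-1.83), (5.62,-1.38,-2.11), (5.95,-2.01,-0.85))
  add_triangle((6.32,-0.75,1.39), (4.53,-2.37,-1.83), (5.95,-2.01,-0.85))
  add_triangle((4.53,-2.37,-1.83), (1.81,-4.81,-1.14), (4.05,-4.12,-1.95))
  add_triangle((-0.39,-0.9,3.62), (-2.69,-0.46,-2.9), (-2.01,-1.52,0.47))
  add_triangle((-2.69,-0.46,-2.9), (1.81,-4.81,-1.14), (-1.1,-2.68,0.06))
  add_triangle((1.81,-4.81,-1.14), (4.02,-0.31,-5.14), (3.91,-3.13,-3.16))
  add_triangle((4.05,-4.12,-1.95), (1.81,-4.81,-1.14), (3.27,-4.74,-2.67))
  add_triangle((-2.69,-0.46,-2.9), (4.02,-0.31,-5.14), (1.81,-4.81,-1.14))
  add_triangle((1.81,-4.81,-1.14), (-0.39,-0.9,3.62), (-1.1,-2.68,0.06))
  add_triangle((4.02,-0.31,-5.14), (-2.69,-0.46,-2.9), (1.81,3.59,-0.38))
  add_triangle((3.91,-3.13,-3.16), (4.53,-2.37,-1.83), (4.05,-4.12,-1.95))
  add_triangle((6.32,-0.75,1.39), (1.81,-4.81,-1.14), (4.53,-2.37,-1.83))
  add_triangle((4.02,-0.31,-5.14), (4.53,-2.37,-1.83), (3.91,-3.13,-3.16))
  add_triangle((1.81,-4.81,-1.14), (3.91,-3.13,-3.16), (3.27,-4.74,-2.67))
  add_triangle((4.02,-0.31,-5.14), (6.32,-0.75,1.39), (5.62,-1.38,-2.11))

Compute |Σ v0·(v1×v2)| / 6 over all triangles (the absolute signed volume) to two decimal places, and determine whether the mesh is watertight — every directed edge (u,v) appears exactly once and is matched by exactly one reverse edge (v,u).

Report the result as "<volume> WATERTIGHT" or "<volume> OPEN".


154.25 OPEN

Per-triangle v0·(v1×v2)/6:
  t1: +2.5171
  t2: +5.0715
  t3: +2.9743
  t4: +1.8456
  t5: +19.4701
  t6: +0.6866
  t7: +2.2889
  t8: +2.2248
  t9: +24.0062
  t10: +14.0761
  t11: +1.6967
  t12: +0.2847
  t13: +0.2979
  t14: +1.1456
  t15: +6.3132
  t16: +3.5303
  t17: +1.9392
  t18: +20.3624
  t19: +6.0733
  t20: +14.9762
  t21: +2.1308
  t22: +10.7114
  t23: +5.0183
  t24: -0.5061
  t25: +5.1135
Σ = +154.2486 → |volume| = 154.25

Directed edges: 75 total; 3 unmatched, e.g. (5.62,-1.38,-2.11)→(4.98,-1.7,-3.28) → open.


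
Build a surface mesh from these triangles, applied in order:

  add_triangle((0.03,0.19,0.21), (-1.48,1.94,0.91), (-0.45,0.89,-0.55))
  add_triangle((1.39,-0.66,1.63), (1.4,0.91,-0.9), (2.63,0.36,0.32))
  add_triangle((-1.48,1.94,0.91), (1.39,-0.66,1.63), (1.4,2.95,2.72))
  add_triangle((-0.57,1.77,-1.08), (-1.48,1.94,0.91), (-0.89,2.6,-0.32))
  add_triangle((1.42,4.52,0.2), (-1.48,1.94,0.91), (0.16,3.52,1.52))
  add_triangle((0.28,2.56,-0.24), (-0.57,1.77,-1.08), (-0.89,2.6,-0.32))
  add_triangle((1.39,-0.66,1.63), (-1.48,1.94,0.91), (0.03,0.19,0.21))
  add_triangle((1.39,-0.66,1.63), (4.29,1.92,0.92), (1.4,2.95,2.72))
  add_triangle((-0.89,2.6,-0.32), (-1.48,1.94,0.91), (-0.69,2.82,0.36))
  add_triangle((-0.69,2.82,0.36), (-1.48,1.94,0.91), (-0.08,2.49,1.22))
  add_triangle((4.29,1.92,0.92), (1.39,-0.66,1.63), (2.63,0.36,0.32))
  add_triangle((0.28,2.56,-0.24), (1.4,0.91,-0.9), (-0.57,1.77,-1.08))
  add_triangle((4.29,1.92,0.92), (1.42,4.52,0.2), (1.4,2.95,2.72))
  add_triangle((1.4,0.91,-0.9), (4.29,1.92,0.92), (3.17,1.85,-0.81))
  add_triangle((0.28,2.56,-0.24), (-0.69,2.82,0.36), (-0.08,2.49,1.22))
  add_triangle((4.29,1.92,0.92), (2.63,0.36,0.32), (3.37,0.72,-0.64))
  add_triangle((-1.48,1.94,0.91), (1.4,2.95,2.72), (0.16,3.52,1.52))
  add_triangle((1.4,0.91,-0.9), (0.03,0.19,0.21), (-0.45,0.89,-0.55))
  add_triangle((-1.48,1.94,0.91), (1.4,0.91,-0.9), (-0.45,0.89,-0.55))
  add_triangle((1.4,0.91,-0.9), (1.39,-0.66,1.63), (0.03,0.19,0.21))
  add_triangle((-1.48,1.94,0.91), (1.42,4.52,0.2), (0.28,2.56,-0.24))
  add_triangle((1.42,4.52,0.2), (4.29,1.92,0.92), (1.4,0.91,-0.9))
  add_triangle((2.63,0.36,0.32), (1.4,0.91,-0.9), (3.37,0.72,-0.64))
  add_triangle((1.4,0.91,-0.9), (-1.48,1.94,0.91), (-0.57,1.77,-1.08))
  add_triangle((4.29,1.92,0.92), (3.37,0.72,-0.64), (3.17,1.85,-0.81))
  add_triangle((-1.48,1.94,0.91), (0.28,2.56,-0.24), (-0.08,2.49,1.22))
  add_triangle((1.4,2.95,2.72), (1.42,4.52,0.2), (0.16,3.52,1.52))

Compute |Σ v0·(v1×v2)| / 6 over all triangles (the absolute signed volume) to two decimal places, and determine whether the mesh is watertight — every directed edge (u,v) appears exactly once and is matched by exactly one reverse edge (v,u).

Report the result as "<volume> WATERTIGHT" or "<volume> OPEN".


26.57 OPEN

Per-triangle v0·(v1×v2)/6:
  t1: -0.0637
  t2: -0.0611
  t3: +1.9063
  t4: +0.2870
  t5: +1.5602
  t6: +0.4332
  t7: -0.0751
  t8: +4.4308
  t9: +0.3870
  t10: +0.5910
  t11: +1.0018
  t12: +0.7726
  t13: +6.8943
  t14: -0.0682
  t15: +0.5253
  t16: +0.6586
  t17: +1.3841
  t18: -0.0967
  t19: +0.5569
  t20: -0.1840
  t21: +0.8816
  t22: +3.3123
  t23: -0.2093
  t24: -0.9587
  t25: +1.2598
  t26: -0.8852
  t27: +2.3314
Σ = +26.5724 → |volume| = 26.57

Directed edges: 81 total; 9 unmatched, e.g. (-0.89,2.6,-0.32)→(0.28,2.56,-0.24) → open.


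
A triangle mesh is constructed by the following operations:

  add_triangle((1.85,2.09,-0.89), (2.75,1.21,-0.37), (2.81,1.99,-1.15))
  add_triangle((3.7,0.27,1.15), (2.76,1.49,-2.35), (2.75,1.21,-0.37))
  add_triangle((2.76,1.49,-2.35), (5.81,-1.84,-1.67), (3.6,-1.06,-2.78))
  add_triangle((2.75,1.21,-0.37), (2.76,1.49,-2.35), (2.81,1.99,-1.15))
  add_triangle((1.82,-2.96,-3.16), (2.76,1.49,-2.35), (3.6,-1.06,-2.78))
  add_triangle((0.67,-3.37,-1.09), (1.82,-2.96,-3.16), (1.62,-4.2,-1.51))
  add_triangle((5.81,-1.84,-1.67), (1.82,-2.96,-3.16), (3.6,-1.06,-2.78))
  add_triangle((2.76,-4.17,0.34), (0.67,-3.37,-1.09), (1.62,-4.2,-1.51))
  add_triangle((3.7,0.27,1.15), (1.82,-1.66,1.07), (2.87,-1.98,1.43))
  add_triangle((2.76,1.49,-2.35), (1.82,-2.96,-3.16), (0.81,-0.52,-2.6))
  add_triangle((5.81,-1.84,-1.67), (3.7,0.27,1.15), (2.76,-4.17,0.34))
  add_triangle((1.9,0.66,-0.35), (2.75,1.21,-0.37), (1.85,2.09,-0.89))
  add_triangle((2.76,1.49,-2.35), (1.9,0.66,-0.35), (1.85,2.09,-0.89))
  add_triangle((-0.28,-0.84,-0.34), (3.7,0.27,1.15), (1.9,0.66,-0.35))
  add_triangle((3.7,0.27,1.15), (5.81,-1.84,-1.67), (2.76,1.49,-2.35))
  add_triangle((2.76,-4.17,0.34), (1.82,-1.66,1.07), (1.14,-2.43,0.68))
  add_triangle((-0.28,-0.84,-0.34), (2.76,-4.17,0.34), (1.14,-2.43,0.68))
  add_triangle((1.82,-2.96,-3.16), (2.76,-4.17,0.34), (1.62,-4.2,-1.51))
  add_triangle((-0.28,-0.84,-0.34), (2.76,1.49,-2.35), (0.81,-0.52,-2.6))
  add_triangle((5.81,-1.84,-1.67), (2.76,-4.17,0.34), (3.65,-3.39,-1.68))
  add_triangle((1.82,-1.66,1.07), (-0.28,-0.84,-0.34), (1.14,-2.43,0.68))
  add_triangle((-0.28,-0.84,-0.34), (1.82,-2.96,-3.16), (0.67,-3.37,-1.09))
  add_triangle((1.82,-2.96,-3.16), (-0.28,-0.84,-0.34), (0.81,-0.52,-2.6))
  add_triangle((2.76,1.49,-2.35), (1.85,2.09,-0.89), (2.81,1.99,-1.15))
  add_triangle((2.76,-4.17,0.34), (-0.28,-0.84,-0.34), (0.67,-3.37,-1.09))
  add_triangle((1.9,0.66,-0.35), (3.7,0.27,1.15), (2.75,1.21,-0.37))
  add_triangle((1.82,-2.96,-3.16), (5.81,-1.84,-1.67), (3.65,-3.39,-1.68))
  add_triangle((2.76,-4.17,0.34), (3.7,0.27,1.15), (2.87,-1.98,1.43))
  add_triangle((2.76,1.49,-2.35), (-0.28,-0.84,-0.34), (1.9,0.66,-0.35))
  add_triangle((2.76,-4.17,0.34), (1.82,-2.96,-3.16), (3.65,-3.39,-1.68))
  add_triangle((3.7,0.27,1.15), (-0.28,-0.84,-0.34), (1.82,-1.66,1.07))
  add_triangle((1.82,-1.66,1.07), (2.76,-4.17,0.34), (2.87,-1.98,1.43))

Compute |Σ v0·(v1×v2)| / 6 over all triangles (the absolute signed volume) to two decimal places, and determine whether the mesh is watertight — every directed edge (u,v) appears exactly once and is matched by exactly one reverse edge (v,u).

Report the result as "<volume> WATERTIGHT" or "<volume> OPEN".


50.49 WATERTIGHT

Per-triangle v0·(v1×v2)/6:
  t1: +0.2300
  t2: +1.0234
  t3: +3.8745
  t4: +0.5859
  t5: +2.7421
  t6: +0.8663
  t7: +4.2328
  t8: +0.9089
  t9: +0.0861
  t10: +2.7554
  t11: +8.6468
  t12: -0.1069
  t13: -0.7517
  t14: -0.5567
  t15: +7.2405
  t16: +0.5458
  t17: +0.4129
  t18: +2.5627
  t19: -0.3506
  t20: +4.4652
  t21: -0.0772
  t22: +0.6003
  t23: +0.6688
  t24: +0.4747
  t25: +0.3499
  t26: -0.1917
  t27: +4.2483
  t28: +2.1494
  t29: -0.4990
  t30: +3.5135
  t31: -0.5346
  t32: +0.3771
Σ = +50.4929 → |volume| = 50.49

Directed edges: 96 total, each appears once with its reverse present → watertight.


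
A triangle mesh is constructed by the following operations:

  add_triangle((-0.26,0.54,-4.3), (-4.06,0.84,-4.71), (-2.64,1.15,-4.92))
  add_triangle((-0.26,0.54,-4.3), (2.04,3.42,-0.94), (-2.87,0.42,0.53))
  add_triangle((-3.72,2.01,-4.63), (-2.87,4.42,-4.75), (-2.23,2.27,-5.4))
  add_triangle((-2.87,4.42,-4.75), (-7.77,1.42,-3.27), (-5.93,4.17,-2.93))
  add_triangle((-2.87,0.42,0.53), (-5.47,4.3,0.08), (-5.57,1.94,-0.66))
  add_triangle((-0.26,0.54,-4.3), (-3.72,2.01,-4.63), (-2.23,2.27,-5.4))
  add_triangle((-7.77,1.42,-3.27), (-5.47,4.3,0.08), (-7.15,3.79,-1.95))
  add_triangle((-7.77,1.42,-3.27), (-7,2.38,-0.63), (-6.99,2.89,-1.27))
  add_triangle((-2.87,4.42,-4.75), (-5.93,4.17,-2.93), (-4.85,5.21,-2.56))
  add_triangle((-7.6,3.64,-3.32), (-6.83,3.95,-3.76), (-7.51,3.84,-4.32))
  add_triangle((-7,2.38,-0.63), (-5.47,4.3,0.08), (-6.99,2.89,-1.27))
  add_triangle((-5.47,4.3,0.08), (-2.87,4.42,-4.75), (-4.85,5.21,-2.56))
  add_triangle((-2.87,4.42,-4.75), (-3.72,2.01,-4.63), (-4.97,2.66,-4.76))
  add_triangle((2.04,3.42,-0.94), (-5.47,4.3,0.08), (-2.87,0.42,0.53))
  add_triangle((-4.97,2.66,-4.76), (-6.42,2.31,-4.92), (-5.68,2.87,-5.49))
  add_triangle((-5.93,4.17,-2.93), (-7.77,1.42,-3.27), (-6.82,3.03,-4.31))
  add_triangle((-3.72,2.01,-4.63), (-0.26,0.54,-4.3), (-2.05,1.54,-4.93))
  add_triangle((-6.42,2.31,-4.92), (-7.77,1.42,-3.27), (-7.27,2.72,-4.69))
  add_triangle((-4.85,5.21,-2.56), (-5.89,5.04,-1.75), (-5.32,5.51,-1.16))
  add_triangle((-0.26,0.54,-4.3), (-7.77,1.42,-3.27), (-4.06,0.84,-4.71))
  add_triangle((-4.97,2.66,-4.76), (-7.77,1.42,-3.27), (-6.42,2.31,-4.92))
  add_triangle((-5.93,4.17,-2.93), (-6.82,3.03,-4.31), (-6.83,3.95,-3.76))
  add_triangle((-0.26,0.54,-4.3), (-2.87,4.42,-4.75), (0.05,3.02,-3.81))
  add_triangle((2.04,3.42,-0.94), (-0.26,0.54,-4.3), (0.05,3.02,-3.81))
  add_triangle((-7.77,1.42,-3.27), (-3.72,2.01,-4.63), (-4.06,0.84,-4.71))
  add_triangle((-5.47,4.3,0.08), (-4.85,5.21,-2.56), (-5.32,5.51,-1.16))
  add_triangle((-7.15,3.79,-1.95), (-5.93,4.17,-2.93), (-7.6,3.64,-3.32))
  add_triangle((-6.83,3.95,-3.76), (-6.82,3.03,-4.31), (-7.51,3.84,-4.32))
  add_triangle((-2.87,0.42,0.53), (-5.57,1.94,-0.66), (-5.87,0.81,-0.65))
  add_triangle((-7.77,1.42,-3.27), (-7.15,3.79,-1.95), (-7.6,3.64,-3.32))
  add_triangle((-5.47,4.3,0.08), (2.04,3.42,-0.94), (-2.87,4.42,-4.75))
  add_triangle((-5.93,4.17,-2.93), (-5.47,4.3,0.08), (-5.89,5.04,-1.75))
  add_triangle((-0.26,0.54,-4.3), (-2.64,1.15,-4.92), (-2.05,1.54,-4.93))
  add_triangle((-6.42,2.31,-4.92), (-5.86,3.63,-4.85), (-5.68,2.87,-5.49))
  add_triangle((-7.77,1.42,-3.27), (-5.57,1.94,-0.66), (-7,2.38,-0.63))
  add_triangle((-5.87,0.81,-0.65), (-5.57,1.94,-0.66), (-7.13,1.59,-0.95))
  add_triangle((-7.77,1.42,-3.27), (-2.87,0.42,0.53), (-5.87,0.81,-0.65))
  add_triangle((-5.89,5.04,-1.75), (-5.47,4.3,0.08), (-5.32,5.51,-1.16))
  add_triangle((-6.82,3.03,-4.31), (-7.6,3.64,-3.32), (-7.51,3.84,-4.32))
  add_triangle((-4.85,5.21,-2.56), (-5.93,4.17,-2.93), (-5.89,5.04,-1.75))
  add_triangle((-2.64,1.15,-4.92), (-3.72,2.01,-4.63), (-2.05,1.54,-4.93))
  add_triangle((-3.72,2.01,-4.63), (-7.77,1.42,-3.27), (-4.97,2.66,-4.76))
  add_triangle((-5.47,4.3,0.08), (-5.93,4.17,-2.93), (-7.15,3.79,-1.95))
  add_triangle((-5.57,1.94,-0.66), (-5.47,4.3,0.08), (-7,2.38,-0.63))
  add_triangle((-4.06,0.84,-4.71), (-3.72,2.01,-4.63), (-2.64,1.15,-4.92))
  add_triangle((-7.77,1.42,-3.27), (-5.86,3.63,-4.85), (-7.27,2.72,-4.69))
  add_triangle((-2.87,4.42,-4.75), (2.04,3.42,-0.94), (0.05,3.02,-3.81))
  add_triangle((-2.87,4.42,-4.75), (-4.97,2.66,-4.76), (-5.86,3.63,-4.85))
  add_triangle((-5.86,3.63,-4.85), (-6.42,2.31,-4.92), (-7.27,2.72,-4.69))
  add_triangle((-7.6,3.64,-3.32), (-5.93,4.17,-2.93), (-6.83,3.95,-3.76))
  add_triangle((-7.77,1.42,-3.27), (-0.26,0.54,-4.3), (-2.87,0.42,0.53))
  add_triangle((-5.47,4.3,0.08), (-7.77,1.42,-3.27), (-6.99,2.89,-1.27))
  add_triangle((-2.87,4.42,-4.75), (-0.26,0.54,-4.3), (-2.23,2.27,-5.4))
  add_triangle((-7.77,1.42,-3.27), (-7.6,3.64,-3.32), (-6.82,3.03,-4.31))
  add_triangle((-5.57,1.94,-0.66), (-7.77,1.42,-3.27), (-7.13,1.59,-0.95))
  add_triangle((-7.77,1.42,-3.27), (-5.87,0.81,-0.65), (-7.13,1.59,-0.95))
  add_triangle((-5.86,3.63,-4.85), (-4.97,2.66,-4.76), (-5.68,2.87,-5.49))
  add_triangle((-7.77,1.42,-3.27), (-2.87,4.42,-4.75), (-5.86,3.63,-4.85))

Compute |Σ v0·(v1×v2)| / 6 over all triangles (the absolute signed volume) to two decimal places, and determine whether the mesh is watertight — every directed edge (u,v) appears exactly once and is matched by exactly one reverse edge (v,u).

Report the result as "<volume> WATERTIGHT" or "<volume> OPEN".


Per-triangle v0·(v1×v2)/6:
  t1: +1.0225
  t2: -7.5986
  t3: +3.8910
  t4: +11.9658
  t5: +2.3261
  t6: +1.9757
  t7: +3.1340
  t8: +2.4533
  t9: +5.5373
  t10: +0.6545
  t11: +2.1674
  t12: -0.9146
  t13: +2.5178
  t14: +0.7116
  t15: -0.2197
  t16: -4.7512
  t17: -0.4767
  t18: +1.5967
  t19: +1.4897
  t20: -1.3822
  t21: -1.1038
  t22: +0.1201
  t23: +5.4726
  t24: +3.1558
  t25: +4.7810
  t26: -1.6081
  t27: +2.1338
  t28: +0.1250
  t29: +0.9726
  t30: +3.4782
  t31: +20.1513
  t32: +1.9501
  t33: +0.8779
  t34: +1.5337
  t35: -0.3648
  t36: +0.1583
  t37: -0.3450
  t38: +1.7604
  t39: +0.7210
  t40: +2.2087
  t41: +0.8457
  t42: +2.3552
  t43: +4.1139
  t44: -0.4826
  t45: +1.4304
  t46: +1.1079
  t47: +5.8240
  t48: +2.6396
  t49: +1.4750
  t50: +1.0158
  t51: -0.5412
  t52: +2.1706
  t53: +2.2693
  t54: +3.9165
  t55: +1.8228
  t56: +1.3743
  t57: +0.0869
  t58: +0.2869
Σ = +103.9902 → |volume| = 103.99

Directed edges: 174 total, each appears once with its reverse present → watertight.

103.99 WATERTIGHT


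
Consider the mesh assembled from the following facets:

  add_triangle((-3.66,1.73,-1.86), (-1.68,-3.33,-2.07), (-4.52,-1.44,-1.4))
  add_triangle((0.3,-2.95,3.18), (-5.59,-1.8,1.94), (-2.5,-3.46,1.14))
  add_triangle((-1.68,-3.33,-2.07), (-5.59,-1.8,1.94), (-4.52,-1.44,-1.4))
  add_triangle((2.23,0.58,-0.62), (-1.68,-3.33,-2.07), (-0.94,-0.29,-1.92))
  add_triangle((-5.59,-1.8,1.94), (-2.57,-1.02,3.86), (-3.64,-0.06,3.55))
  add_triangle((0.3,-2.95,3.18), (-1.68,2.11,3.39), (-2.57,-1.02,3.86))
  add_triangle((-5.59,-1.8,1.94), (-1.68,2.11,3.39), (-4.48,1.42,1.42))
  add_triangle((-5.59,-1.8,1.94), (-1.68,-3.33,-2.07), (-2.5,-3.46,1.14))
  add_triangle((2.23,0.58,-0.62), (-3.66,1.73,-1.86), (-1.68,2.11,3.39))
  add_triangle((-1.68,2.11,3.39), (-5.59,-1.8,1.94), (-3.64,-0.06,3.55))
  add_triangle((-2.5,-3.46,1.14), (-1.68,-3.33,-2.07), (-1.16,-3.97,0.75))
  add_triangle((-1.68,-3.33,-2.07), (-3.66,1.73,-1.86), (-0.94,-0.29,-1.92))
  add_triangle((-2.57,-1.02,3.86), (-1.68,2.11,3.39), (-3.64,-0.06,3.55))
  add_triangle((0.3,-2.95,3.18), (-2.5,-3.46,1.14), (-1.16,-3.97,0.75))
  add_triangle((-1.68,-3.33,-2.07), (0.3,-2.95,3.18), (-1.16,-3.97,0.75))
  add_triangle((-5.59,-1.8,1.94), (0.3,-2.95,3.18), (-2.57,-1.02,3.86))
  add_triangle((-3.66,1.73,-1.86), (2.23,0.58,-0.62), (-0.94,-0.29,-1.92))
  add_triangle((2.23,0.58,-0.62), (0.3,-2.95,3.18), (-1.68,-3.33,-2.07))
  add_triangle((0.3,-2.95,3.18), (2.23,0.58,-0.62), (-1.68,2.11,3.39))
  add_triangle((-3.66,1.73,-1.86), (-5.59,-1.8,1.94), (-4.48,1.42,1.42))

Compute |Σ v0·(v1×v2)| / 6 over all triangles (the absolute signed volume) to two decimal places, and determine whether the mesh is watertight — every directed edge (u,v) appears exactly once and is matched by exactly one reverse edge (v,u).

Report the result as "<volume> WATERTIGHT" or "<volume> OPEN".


98.08 OPEN

Per-triangle v0·(v1×v2)/6:
  t1: +4.9101
  t2: +7.3504
  t3: +7.7521
  t4: +2.3026
  t5: +3.4852
  t6: +5.4575
  t7: +7.8189
  t8: +7.2702
  t9: +5.6375
  t10: +2.7395
  t11: +2.8868
  t12: +3.0836
  t13: +2.7942
  t14: +2.9579
  t15: +0.8483
  t16: +7.8358
  t17: +2.2230
  t18: +6.3643
  t19: +6.3787
  t20: +7.9829
Σ = +98.0795 → |volume| = 98.08

Directed edges: 60 total; 6 unmatched, e.g. (-4.52,-1.44,-1.4)→(-3.66,1.73,-1.86) → open.


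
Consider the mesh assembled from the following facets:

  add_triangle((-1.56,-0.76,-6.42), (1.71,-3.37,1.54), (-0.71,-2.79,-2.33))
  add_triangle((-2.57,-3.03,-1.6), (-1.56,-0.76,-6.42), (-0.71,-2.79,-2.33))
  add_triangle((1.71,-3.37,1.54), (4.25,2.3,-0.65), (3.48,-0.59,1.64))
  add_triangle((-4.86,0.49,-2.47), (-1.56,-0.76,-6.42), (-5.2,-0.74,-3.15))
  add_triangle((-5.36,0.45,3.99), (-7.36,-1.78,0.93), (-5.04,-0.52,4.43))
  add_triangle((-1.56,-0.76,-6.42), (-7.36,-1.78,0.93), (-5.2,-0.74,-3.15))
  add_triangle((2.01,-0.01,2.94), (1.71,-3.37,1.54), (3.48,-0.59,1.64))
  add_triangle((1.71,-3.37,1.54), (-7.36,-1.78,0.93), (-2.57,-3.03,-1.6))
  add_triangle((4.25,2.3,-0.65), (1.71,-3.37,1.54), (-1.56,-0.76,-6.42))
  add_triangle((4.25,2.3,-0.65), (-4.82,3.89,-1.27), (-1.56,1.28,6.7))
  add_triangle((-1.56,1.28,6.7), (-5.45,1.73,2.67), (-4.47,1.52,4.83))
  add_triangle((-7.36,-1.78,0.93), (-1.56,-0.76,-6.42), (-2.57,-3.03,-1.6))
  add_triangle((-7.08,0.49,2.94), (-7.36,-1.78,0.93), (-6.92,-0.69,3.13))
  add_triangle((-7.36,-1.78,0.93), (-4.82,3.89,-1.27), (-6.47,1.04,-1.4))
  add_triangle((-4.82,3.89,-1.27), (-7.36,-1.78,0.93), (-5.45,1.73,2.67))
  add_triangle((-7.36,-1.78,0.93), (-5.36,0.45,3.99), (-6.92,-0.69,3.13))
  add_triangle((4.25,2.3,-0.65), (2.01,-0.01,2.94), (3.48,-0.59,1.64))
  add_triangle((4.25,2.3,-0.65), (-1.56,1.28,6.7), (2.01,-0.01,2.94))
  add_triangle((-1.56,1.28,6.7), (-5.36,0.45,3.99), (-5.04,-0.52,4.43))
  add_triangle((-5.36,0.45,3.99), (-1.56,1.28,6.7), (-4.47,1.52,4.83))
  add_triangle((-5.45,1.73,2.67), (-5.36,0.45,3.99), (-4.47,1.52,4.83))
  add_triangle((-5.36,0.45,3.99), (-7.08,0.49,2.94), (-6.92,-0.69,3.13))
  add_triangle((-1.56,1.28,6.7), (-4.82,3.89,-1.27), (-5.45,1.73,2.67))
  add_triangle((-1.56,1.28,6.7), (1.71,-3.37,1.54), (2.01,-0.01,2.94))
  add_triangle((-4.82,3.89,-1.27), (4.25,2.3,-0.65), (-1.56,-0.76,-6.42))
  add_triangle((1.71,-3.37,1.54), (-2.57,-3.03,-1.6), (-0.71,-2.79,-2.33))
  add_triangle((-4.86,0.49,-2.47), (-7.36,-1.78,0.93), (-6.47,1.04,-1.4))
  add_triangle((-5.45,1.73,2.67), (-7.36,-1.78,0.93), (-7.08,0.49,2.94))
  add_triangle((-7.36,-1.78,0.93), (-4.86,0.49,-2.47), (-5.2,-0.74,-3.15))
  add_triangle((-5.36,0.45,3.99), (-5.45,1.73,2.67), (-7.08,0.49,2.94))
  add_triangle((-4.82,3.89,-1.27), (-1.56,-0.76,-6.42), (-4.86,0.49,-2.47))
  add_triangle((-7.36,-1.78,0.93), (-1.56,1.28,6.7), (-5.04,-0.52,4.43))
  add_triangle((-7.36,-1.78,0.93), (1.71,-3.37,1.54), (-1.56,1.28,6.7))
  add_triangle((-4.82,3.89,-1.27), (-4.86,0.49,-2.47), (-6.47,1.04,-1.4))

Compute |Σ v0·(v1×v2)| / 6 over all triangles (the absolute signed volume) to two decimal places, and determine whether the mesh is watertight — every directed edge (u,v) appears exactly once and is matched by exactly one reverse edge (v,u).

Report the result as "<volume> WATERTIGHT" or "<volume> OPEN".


306.84 WATERTIGHT

Per-triangle v0·(v1×v2)/6:
  t1: +4.1402
  t2: +5.4307
  t3: +3.4531
  t4: +5.3857
  t5: +5.2853
  t6: +5.9887
  t7: +3.7008
  t8: +14.1211
  t9: +20.1518
  t10: +32.7625
  t11: +1.3370
  t12: +18.6458
  t13: +3.6256
  t14: +7.7486
  t15: +19.3133
  t16: -0.8349
  t17: +4.0001
  t18: +9.9106
  t19: +5.3627
  t20: +4.1217
  t21: +3.1263
  t22: +2.4574
  t23: +15.3128
  t24: +9.7047
  t25: +30.5303
  t26: +4.7533
  t27: +5.3241
  t28: +2.2951
  t29: +5.8191
  t30: +2.7783
  t31: +14.6391
  t32: -2.1361
  t33: +33.7509
  t34: +4.8360
Σ = +306.8420 → |volume| = 306.84

Directed edges: 102 total, each appears once with its reverse present → watertight.


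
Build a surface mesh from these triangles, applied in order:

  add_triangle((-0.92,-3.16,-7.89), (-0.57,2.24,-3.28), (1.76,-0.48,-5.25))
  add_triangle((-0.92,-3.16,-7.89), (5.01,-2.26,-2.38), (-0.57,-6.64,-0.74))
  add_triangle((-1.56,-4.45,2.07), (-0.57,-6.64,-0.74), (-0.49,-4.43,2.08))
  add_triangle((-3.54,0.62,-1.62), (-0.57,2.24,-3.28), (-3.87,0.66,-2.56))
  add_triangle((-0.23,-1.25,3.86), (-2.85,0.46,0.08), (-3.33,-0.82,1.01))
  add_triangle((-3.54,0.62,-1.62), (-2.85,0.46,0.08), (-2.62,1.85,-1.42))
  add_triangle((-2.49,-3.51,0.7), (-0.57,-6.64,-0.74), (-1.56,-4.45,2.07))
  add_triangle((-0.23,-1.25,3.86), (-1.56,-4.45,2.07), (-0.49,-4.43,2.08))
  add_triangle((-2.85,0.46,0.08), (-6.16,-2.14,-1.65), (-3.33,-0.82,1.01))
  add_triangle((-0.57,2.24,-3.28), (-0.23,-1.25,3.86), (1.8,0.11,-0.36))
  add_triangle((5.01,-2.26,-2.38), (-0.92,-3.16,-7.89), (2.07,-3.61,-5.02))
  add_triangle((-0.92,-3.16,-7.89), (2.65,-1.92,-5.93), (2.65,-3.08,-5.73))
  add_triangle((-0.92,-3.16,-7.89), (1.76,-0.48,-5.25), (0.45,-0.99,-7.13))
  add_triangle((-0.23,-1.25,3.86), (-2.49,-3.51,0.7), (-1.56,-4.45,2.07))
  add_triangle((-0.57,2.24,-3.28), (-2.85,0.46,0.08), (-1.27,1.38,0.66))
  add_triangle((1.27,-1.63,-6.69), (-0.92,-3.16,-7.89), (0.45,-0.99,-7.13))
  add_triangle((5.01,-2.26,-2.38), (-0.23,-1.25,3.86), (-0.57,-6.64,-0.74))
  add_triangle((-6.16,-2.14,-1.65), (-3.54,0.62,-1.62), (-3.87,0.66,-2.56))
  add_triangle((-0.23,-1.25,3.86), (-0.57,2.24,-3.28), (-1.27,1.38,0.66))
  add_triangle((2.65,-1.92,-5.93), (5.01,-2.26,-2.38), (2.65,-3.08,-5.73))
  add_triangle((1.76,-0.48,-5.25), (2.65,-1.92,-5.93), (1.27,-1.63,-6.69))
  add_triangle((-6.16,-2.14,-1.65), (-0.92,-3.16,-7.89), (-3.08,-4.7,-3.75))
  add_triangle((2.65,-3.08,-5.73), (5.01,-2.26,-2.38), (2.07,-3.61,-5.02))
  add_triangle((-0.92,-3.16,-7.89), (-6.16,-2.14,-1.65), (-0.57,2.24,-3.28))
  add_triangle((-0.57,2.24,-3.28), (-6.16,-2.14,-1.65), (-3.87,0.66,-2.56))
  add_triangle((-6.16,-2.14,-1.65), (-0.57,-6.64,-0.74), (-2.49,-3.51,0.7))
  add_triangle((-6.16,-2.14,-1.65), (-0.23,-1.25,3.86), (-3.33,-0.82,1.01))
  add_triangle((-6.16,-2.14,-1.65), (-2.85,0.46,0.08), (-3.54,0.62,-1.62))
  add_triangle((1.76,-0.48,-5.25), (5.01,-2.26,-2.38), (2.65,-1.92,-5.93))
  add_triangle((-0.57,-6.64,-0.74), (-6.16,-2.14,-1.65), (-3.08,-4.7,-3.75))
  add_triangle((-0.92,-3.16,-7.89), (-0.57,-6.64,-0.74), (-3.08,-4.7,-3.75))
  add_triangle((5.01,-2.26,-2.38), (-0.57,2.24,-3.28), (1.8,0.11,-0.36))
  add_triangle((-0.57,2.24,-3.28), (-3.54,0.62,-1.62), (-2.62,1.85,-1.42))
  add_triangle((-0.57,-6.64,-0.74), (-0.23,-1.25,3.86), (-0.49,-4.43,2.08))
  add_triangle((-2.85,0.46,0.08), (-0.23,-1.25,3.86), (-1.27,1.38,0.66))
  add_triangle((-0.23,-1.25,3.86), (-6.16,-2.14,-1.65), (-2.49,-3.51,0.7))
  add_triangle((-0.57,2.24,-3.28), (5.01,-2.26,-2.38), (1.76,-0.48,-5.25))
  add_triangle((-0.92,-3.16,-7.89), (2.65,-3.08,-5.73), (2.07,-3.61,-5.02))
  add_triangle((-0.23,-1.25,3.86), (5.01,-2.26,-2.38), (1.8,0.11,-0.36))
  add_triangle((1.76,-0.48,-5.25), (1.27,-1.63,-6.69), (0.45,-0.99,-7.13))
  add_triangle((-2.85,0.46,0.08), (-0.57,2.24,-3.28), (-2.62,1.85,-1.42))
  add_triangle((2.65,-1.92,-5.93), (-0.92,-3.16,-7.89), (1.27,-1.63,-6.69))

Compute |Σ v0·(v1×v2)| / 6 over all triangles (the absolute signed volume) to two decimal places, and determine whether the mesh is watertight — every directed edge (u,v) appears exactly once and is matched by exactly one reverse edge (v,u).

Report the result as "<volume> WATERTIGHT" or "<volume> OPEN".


Per-triangle v0·(v1×v2)/6:
  t1: +11.4855
  t2: +44.9390
  t3: +3.0437
  t4: +1.0280
  t5: +1.9244
  t6: +1.1310
  t7: +4.7926
  t8: +2.5818
  t9: +2.5399
  t10: +1.3444
  t11: -6.5581
  t12: +5.4351
  t13: -3.0854
  t14: +2.9186
  t15: +2.4766
  t16: +3.2612
  t17: +22.7434
  t18: +1.5107
  t19: +0.1477
  t20: +4.6455
  t21: +1.7626
  t22: +19.9564
  t23: +3.6392
  t24: +28.2518
  t25: +2.6226
  t26: +10.6357
  t27: +3.6411
  t28: +2.6018
  t29: +3.8950
  t30: +17.1564
  t31: +20.0111
  t32: +3.5533
  t33: +2.1989
  t34: +0.1361
  t35: +2.5325
  t36: +9.0070
  t37: +6.3773
  t38: +4.2376
  t39: +3.4471
  t40: +1.4411
  t41: -0.7104
  t42: +3.3844
Σ = +258.0842 → |volume| = 258.08

Directed edges: 126 total, each appears once with its reverse present → watertight.

258.08 WATERTIGHT


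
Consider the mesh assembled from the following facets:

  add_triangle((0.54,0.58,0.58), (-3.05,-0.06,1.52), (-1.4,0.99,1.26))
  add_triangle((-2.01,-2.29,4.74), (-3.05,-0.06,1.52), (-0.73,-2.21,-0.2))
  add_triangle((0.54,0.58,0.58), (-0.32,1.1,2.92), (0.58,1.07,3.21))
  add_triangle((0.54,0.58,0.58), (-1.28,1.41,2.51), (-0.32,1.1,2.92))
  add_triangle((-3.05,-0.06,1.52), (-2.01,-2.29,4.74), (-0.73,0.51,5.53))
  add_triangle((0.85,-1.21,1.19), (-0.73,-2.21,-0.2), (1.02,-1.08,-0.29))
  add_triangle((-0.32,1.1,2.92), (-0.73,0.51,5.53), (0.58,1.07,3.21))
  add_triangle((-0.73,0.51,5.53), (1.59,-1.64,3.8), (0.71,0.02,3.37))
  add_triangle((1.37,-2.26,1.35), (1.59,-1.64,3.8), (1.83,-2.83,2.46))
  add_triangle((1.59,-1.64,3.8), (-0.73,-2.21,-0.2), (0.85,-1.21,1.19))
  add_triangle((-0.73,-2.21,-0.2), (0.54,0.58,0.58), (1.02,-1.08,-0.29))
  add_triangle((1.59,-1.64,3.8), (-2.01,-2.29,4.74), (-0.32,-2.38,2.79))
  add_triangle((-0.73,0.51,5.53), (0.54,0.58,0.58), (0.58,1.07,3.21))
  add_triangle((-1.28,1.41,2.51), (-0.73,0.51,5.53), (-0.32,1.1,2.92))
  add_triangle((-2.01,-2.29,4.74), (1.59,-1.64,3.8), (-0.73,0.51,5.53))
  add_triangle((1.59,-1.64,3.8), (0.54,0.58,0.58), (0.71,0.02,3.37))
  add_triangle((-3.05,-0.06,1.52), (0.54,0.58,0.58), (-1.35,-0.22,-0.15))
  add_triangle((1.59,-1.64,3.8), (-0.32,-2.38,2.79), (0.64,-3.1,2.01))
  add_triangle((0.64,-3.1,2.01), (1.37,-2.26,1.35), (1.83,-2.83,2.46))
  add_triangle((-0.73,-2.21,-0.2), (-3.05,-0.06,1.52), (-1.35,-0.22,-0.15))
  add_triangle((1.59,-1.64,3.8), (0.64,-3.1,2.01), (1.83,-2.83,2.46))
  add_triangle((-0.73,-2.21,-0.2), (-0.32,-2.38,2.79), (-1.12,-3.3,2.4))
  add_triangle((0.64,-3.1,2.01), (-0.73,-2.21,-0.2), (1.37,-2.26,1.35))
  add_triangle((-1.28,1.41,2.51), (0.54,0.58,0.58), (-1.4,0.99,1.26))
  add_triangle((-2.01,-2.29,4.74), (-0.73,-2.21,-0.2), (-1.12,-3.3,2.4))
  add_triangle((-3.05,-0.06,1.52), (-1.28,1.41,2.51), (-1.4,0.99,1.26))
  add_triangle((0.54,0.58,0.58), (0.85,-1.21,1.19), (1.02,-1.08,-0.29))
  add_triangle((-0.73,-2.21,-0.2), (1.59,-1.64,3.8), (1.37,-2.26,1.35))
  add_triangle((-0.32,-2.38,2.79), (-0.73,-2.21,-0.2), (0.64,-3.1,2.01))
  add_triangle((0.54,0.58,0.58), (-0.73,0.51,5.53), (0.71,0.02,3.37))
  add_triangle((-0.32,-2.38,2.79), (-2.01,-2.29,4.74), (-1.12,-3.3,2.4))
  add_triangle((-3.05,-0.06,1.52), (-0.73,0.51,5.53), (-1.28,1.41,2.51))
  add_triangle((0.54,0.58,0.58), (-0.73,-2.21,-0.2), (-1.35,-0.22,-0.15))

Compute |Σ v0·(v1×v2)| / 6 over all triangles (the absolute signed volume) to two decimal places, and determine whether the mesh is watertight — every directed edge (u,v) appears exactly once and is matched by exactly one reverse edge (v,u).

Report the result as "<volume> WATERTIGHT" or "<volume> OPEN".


Per-triangle v0·(v1×v2)/6:
  t1: -0.2765
  t2: +4.8174
  t3: +0.2048
  t4: +0.3132
  t5: +6.9065
  t6: +0.7475
  t7: +0.7218
  t8: +1.5580
  t9: +0.0511
  t10: +0.7971
  t11: -0.2922
  t12: +2.7438
  t13: -0.0473
  t14: +0.7974
  t15: +7.7969
  t16: +0.6458
  t17: +0.1546
  t18: +1.9534
  t19: +0.3660
  t20: +0.8629
  t21: +1.3573
  t22: +0.4965
  t23: +0.8329
  t24: +0.1792
  t25: +1.1915
  t26: +0.5581
  t27: +0.3190
  t28: -1.8575
  t29: +1.4487
  t30: +0.7257
  t31: +1.5429
  t32: +3.2700
  t33: -0.2315
Σ = +40.6550 → |volume| = 40.65

Directed edges: 99 total; 3 unmatched, e.g. (0.85,-1.21,1.19)→(1.59,-1.64,3.8) → open.

40.65 OPEN


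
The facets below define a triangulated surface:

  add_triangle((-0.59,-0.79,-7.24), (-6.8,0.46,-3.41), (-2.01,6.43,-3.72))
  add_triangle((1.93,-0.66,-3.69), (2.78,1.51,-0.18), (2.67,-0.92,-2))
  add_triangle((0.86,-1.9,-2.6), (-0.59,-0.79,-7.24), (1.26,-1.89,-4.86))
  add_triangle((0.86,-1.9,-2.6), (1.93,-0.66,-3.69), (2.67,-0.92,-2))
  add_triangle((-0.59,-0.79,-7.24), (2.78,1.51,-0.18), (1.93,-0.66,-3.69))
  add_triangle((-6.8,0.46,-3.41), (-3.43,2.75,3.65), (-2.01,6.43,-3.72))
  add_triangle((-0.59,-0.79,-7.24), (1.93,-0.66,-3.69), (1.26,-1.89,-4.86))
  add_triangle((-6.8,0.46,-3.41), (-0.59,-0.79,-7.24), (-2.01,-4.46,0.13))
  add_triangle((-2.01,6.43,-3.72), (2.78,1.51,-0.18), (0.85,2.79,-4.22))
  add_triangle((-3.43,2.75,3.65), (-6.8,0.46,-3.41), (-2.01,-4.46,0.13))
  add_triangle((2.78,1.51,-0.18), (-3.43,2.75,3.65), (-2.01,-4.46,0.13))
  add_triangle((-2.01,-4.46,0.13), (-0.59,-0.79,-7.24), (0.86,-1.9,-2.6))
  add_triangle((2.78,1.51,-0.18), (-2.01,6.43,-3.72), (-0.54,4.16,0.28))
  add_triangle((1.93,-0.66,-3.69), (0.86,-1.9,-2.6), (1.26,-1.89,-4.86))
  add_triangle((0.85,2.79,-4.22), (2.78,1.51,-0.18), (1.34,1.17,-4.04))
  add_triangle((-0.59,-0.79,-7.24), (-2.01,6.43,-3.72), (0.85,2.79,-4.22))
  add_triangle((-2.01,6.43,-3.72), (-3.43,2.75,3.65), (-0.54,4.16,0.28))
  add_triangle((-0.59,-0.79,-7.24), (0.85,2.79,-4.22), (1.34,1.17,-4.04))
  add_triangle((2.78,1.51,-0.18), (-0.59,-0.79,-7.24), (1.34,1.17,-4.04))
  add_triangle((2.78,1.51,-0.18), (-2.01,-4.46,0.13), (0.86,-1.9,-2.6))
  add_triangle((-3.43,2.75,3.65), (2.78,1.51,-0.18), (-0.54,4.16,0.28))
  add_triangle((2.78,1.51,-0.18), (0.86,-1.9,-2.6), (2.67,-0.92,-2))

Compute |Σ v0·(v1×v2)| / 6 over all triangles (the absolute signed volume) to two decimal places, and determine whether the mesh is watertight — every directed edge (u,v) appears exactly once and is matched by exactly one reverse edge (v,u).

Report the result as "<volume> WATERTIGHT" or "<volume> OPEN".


263.25 WATERTIGHT

Per-triangle v0·(v1×v2)/6:
  t1: +52.0850
  t2: +2.4690
  t3: +1.4712
  t4: +1.6060
  t5: +4.9852
  t6: +46.0451
  t7: +3.1456
  t8: +37.2407
  t9: +10.3618
  t10: +31.2187
  t11: +5.3494
  t12: +9.7277
  t13: +8.7982
  t14: +0.8175
  t15: +3.4114
  t16: +16.5427
  t17: +11.6716
  t18: +4.2265
  t19: +2.3511
  t20: +3.9705
  t21: +6.5493
  t22: -0.7903
Σ = +263.2541 → |volume| = 263.25

Directed edges: 66 total, each appears once with its reverse present → watertight.


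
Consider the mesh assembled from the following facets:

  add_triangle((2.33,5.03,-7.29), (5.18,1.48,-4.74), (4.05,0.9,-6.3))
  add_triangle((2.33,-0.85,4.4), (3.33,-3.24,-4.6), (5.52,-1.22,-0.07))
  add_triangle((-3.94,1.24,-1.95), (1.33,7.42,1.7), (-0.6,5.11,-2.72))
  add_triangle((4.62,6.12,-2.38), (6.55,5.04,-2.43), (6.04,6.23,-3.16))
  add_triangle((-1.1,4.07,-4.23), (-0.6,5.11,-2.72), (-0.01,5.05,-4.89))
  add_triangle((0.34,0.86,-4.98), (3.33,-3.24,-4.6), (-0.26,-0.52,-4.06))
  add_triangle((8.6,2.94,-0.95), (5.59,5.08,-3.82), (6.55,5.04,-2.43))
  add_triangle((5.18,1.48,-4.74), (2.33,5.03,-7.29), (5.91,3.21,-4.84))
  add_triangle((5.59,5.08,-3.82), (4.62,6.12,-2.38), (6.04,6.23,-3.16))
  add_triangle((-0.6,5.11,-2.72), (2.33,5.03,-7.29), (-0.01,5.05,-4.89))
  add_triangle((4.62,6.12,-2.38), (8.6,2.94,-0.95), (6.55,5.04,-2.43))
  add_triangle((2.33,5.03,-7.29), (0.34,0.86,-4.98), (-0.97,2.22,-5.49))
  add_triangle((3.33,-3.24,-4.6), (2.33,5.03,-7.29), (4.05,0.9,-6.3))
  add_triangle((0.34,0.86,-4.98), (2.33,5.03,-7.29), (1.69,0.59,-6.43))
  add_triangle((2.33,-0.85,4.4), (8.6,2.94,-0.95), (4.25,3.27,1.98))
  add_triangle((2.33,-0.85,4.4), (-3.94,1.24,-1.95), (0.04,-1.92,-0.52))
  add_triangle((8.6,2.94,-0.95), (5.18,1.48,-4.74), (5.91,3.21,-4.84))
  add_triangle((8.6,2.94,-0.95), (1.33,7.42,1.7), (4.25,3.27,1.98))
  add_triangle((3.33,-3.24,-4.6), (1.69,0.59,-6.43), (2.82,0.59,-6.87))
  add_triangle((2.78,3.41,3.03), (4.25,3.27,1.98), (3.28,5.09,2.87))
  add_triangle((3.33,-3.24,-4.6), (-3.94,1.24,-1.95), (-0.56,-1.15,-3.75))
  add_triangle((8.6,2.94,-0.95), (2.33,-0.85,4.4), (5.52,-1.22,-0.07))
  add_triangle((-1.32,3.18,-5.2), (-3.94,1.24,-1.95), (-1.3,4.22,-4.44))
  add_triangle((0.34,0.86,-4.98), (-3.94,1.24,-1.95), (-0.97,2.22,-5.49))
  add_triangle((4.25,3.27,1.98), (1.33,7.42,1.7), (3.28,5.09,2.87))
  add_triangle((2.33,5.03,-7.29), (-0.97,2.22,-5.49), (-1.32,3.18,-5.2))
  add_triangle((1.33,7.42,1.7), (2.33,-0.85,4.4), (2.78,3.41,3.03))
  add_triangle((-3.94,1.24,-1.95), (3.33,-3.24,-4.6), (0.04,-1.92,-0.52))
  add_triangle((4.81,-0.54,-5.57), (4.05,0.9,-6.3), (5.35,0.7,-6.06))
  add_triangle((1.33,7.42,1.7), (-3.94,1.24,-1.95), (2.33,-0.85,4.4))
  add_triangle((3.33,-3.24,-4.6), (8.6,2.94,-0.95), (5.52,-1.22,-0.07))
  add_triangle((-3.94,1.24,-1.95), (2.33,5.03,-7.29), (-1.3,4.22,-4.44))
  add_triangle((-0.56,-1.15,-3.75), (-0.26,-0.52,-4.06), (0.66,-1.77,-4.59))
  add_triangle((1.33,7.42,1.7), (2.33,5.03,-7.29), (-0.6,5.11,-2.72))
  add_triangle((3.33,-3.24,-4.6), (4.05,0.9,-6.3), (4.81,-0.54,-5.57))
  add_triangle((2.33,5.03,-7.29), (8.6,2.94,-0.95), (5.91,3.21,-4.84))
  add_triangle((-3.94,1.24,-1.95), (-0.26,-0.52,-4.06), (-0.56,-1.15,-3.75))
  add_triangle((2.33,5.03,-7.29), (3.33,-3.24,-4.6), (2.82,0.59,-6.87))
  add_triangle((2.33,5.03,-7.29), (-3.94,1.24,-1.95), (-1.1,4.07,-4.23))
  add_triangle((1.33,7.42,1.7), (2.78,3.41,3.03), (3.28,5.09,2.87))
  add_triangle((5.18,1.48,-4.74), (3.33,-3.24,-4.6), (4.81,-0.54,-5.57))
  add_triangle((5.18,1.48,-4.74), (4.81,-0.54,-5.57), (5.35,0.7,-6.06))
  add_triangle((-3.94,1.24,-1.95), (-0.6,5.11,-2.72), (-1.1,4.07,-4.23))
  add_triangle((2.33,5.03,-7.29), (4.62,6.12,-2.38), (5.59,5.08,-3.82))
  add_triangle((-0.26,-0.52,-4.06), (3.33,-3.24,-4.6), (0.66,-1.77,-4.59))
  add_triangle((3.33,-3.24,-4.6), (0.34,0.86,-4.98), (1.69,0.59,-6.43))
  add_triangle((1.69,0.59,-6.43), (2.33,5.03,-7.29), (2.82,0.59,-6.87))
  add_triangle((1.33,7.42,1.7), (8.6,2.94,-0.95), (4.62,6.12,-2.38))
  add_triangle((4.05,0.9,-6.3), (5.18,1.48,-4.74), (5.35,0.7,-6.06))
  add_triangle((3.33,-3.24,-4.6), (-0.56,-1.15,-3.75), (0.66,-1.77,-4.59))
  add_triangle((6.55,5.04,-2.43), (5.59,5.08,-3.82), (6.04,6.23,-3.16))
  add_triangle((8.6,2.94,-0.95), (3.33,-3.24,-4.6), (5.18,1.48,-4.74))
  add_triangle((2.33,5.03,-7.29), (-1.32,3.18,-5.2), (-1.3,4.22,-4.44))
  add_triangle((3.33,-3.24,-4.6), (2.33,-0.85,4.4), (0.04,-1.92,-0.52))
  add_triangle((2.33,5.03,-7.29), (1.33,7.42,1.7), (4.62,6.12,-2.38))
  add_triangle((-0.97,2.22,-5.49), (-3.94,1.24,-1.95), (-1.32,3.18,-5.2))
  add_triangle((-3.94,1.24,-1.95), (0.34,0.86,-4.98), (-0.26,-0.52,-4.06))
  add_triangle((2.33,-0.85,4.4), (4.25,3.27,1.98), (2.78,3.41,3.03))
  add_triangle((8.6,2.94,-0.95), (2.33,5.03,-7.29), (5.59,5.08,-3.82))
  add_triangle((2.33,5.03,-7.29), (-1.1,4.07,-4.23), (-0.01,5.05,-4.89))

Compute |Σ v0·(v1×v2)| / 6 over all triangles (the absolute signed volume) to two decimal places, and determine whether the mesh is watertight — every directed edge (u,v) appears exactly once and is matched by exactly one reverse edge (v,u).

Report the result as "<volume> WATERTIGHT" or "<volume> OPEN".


Per-triangle v0·(v1×v2)/6:
  t1: +10.9189
  t2: +11.6092
  t3: +15.8387
  t4: +1.4234
  t5: +2.1912
  t6: +4.8556
  t7: +5.1053
  t8: +8.9150
  t9: +1.1955
  t10: +3.1870
  t11: +3.6002
  t12: +6.1436
  t13: +8.0810
  t14: +4.7071
  t15: +17.9110
  t16: +4.1081
  t17: +8.8520
  t18: +19.6444
  t19: +3.8891
  t20: +1.9455
  t21: -0.4427
  t22: +19.4676
  t23: +4.4856
  t24: +3.2918
  t25: +4.1162
  t26: +4.3307
  t27: +5.4201
  t28: +7.0490
  t29: +1.8257
  t30: +16.7923
  t31: +22.2352
  t32: -6.7603
  t33: +0.6881
  t34: +22.7000
  t35: +4.5073
  t36: +13.4162
  t37: +2.0513
  t38: +4.5132
  t39: +6.6978
  t40: +2.0145
  t41: +1.6622
  t42: +1.0885
  t43: +5.9851
  t44: +12.3089
  t45: +1.1882
  t46: +2.8863
  t47: +4.7586
  t48: +30.6860
  t49: +1.5971
  t50: +0.6285
  t51: +2.2351
  t52: +24.3916
  t53: +5.5377
  t54: +7.5883
  t55: +30.1010
  t56: +3.3783
  t57: +4.5310
  t58: +6.2316
  t59: +12.5111
  t60: +2.7926
Σ = +444.6093 → |volume| = 444.61

Directed edges: 180 total, each appears once with its reverse present → watertight.

444.61 WATERTIGHT
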